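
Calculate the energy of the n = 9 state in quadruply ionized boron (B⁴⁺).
-4.199290 eV

For hydrogen-like ions, the energy levels scale with Z²:
E_n = -13.6057 Z² / n² eV

For B⁴⁺ (Z = 5) at n = 9:
E_9 = -13.6057 × 5² / 9²
E_9 = -13.6057 × 25 / 81
E_9 = -340.1425 / 81
E_9 = -4.199290 eV

The energy is 25 times more negative than hydrogen at the same n due to the stronger nuclear charge.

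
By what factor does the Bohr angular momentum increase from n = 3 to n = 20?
6.666667

In the Bohr model, L_n = nℏ, so the ratio is purely the ratio of quantum numbers:

L_20/L_3 = 20ℏ / 3ℏ = 20/3 = 6.666667

The angular momentum scales linearly with n.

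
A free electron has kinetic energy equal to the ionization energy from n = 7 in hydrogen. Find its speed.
3.125e+05 m/s (or 0.104248% of c)

The binding energy at n = 7 for hydrogen is:
E_7 = -13.6057/7² = -0.27766735 eV
|E_7| = 0.27766735 eV

Convert to Joules:
KE = 0.27766735 eV × (1.602177 × 10⁻¹⁹ J/eV) = 4.44872e-20 J

Using KE = ½mv²:
v = √(2·KE/m_e)
v = √(2 × 4.44872e-20 J / 9.10938 × 10⁻³¹ kg)
v = 3.125e+05 m/s

This is approximately 0.104248% the speed of light.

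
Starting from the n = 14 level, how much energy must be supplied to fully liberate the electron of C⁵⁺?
2.49901 eV

The ionization energy is the energy needed to remove the electron completely (n → ∞).

For a hydrogen-like ion with Z = 6, E_n = -13.6057 Z² / n² eV.

At n = 14: E_14 = -13.6057 × 6² / 14² = -2.49900612 eV
At n = ∞: E_∞ = 0 eV

Ionization energy = E_∞ - E_14 = 0 - (-2.49900612) = 2.49900612 eV
Ionization energy ≈ 2.49901 eV

This is also called the binding energy of the electron in state n = 14.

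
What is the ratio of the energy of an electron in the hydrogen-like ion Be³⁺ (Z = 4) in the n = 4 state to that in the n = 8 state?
4.00000

Using E_n = -13.6057 Z² / n² eV with Z = 4:

E_4 = -13.6057 × 4² / 4² = -217.6912 / 16 = -13.60570000000 eV
E_8 = -13.6057 × 4² / 8² = -217.6912 / 64 = -3.40142500000 eV

The ratio is:
E_4/E_8 = (-13.60570000000) / (-3.40142500000)
E_4/E_8 = (-217.6912/16) / (-217.6912/64)
E_4/E_8 = 64/16
E_4/E_8 = 4.00000
(Note: the Z² factors cancel in the ratio.)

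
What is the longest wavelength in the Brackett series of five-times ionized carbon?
112.501868 nm

The longest wavelength corresponds to the smallest energy transition in the series.
The Brackett series has all transitions ending at n_f = 4.

For C⁵⁺ (Z = 6), the first line (α-line) is the jump from n = 5 to n = 4:
E_5 = -13.6057 × 6² / 5² = -19.592208000 eV
E_4 = -13.6057 × 6² / 4² = -30.612825000 eV
ΔE = E_5 - E_4 = 11.020617000 eV

λ = hc/E = 1239.84 eV·nm / 11.020617000 eV
λ = 112.501868 nm

This is the α-line of the Brackett series in C⁵⁺.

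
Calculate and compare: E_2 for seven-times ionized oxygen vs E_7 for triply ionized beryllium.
O⁷⁺ at n = 2 (E = -217.6912 eV)

Using E_n = -13.6057 Z² / n² eV:

O⁷⁺ (Z = 8) at n = 2:
E = -13.6057 × 8² / 2² = -13.6057 × 64 / 4 = -217.6912000 eV

Be³⁺ (Z = 4) at n = 7:
E = -13.6057 × 4² / 7² = -13.6057 × 16 / 49 = -4.4426776 eV

Since -217.6912000 eV < -4.4426776 eV,
O⁷⁺ at n = 2 is more tightly bound (requires more energy to ionize).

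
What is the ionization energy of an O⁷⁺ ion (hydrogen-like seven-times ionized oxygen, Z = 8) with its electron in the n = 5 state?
34.831 eV

The ionization energy is the energy needed to remove the electron completely (n → ∞).

For a hydrogen-like ion with Z = 8, E_n = -13.6057 Z² / n² eV.

At n = 5: E_5 = -13.6057 × 8² / 5² = -34.830592 eV
At n = ∞: E_∞ = 0 eV

Ionization energy = E_∞ - E_5 = 0 - (-34.830592) = 34.830592 eV
Ionization energy ≈ 34.831 eV

This is also called the binding energy of the electron in state n = 5.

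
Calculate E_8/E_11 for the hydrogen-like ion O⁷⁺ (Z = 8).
1.890625

Using E_n = -13.6057 Z² / n² eV with Z = 8:

E_8 = -13.6057 × 8² / 8² = -870.7648 / 64 = -13.60570000000 eV
E_11 = -13.6057 × 8² / 11² = -870.7648 / 121 = -7.19640330579 eV

The ratio is:
E_8/E_11 = (-13.60570000000) / (-7.19640330579)
E_8/E_11 = (-870.7648/64) / (-870.7648/121)
E_8/E_11 = 121/64
E_8/E_11 = 1.890625
(Note: the Z² factors cancel in the ratio.)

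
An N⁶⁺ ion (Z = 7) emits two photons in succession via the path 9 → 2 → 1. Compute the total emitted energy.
658.449 eV

The energy levels of N⁶⁺ are E_n = -13.6057 × 7² / n² eV.

First transition (9 → 2):
ΔE₁ = |E_2 - E_9|
ΔE₁ = |-166.669825000 - (-8.230608642)| = 158.439216 eV

Second transition (2 → 1):
ΔE₂ = |E_1 - E_2|
ΔE₂ = |-666.679300000 - (-166.669825000)| = 500.009475 eV

Total energy released:
E_total = ΔE₁ + ΔE₂ = 158.439216 + 500.009475 = 658.449 eV

Note: This equals the direct transition 9 → 1: 658.449 eV ✓
Energy is conserved regardless of the path taken.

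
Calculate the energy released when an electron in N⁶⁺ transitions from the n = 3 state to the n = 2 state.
92.59 eV

The energy levels are E_n = -13.6057 Z² eV / n².

Energy at n = 3: E_3 = -13.6057 × 7² / 3² = -74.07548 eV
Energy at n = 2: E_2 = -13.6057 × 7² / 2² = -166.66983 eV

For emission (electron falling to lower state), the photon energy is:
E_photon = E_3 - E_2 = |-74.07548 - (-166.66983)|
E_photon = 92.59 eV

This energy is carried away by the emitted photon.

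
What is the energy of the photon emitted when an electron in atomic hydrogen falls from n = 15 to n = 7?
0.217 eV

The energy levels are E_n = -13.6057 eV / n².

Energy at n = 15: E_15 = -13.6057 / 15² = -0.060470 eV
Energy at n = 7: E_7 = -13.6057 / 7² = -0.277667 eV

For emission (electron falling to lower state), the photon energy is:
E_photon = E_15 - E_7 = |-0.060470 - (-0.277667)|
E_photon = 0.217 eV

This energy is carried away by the emitted photon.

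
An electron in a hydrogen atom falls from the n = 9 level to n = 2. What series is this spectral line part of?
Balmer series

The spectral series in hydrogen are named based on the final (lower) energy level:
- Lyman series: n_final = 1 (ultraviolet)
- Balmer series: n_final = 2 (visible/near-UV)
- Paschen series: n_final = 3 (infrared)
- Brackett series: n_final = 4 (infrared)
- Pfund series: n_final = 5 (far infrared)

Since this transition ends at n = 2, it belongs to the Balmer series.

For reference, this 9 → 2 line has photon energy
ΔE = 13.6057 eV × (1/2² - 1/9²) = 3.233453 eV,
corresponding to wavelength λ = hc/ΔE = 1239.84 eV·nm / 3.233453 eV = 383.44 nm in the visible/near-UV region.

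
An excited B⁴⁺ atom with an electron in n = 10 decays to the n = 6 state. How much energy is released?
6.047 eV

The energy levels are E_n = -13.6057 Z² eV / n².

Energy at n = 10: E_10 = -13.6057 × 5² / 10² = -3.401425 eV
Energy at n = 6: E_6 = -13.6057 × 5² / 6² = -9.448403 eV

For emission (electron falling to lower state), the photon energy is:
E_photon = E_10 - E_6 = |-3.401425 - (-9.448403)|
E_photon = 6.047 eV

This energy is carried away by the emitted photon.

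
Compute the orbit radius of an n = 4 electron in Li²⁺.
0.2822 nm (or 2.8223 Å)

The Bohr radius formula is:
r_n = n² a₀ / Z

where a₀ = 0.0529177 nm is the Bohr radius.

For Li²⁺ (Z = 3) at n = 4:
r_4 = 4² × 0.0529177 nm / 3
r_4 = 16 × 0.0529177 nm / 3
r_4 = 0.84668 nm / 3
r_4 = 0.2822 nm

The electron orbits at approximately 0.2822 nm from the nucleus.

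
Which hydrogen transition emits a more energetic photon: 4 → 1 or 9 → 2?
4 → 1

Calculate the energy for each transition:

Transition 4 → 1:
ΔE₁ = |E_1 - E_4| = |-13.6057/1² - (-13.6057/4²)|
ΔE₁ = |-13.60570000000 - (-0.85035625000)| = 12.75534375 eV

Transition 9 → 2:
ΔE₂ = |E_2 - E_9| = |-13.6057/2² - (-13.6057/9²)|
ΔE₂ = |-3.40142500000 - (-0.16797160494)| = 3.23345340 eV

Since 12.75534375 eV > 3.23345340 eV, the transition 4 → 1 emits the more energetic photon.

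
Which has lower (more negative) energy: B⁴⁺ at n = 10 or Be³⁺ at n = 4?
Be³⁺ at n = 4 (E = -13.60570 eV)

Using E_n = -13.6057 Z² / n² eV:

B⁴⁺ (Z = 5) at n = 10:
E = -13.6057 × 5² / 10² = -13.6057 × 25 / 100 = -3.40142500 eV

Be³⁺ (Z = 4) at n = 4:
E = -13.6057 × 4² / 4² = -13.6057 × 16 / 16 = -13.60570000 eV

Since -13.60570000 eV < -3.40142500 eV,
Be³⁺ at n = 4 is more tightly bound (requires more energy to ionize).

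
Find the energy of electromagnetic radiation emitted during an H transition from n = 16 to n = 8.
0.16 eV

The energy levels are E_n = -13.6057 eV / n².

Energy at n = 16: E_16 = -13.6057 / 16² = -0.05315 eV
Energy at n = 8: E_8 = -13.6057 / 8² = -0.21259 eV

For emission (electron falling to lower state), the photon energy is:
E_photon = E_16 - E_8 = |-0.05315 - (-0.21259)|
E_photon = 0.16 eV

This energy is carried away by the emitted photon.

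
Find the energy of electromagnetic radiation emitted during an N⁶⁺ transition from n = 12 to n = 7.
8.976 eV

The energy levels are E_n = -13.6057 Z² eV / n².

Energy at n = 12: E_12 = -13.6057 × 7² / 12² = -4.629717 eV
Energy at n = 7: E_7 = -13.6057 × 7² / 7² = -13.605700 eV

For emission (electron falling to lower state), the photon energy is:
E_photon = E_12 - E_7 = |-4.629717 - (-13.605700)|
E_photon = 8.976 eV

This energy is carried away by the emitted photon.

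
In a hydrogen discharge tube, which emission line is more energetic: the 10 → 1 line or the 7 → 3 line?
10 → 1

Calculate the energy for each transition:

Transition 10 → 1:
ΔE₁ = |E_1 - E_10| = |-13.6057/1² - (-13.6057/10²)|
ΔE₁ = |-13.60570000 - (-0.13605700)| = 13.46964 eV

Transition 7 → 3:
ΔE₂ = |E_3 - E_7| = |-13.6057/3² - (-13.6057/7²)|
ΔE₂ = |-1.51174444 - (-0.27766735)| = 1.23408 eV

Since 13.46964 eV > 1.23408 eV, the transition 10 → 1 emits the more energetic photon.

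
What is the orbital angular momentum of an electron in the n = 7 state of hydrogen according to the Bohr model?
7.38200e-34 J·s (or 7ℏ)

In the Bohr model, angular momentum is quantized:
L = nℏ

where ℏ = h/(2π) = 1.0545718e-34 J·s

For n = 7:
L = 7 × 1.0545718e-34 J·s
L = 7.38200e-34 J·s

This can also be written as L = 7ℏ.
The angular momentum is an integer multiple of the reduced Planck constant.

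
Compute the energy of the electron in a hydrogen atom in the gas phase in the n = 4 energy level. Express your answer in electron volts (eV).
-0.85 eV

The energy levels of a hydrogen-like atom are given by:
E_n = -13.6057 eV / n²

For n = 4:
E_4 = -13.6057 eV / 4²
E_4 = -13.6057 eV / 16
E_4 = -0.85 eV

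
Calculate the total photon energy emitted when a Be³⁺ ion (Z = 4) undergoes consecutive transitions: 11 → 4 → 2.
52.624 eV

The energy levels of Be³⁺ are E_n = -13.6057 × 4² / n² eV.

First transition (11 → 4):
ΔE₁ = |E_4 - E_11|
ΔE₁ = |-13.605700000 - (-1.799100826)| = 11.806599 eV

Second transition (4 → 2):
ΔE₂ = |E_2 - E_4|
ΔE₂ = |-54.422800000 - (-13.605700000)| = 40.817100 eV

Total energy released:
E_total = ΔE₁ + ΔE₂ = 11.806599 + 40.817100 = 52.624 eV

Note: This equals the direct transition 11 → 2: 52.624 eV ✓
Energy is conserved regardless of the path taken.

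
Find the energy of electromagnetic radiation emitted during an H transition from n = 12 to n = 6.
0.283452 eV

The energy levels are E_n = -13.6057 eV / n².

Energy at n = 12: E_12 = -13.6057 / 12² = -0.094484028 eV
Energy at n = 6: E_6 = -13.6057 / 6² = -0.377936111 eV

For emission (electron falling to lower state), the photon energy is:
E_photon = E_12 - E_6 = |-0.094484028 - (-0.377936111)|
E_photon = 0.283452 eV

This energy is carried away by the emitted photon.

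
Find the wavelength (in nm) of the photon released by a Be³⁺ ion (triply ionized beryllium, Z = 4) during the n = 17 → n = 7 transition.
336.05 nm

First, find the transition energy using E_n = -13.6057 Z² / n² eV:
E_17 = -13.6057 × 4² / 17² = -0.753257 eV
E_7 = -13.6057 × 4² / 7² = -4.442678 eV

Photon energy: |ΔE| = |E_7 - E_17| = 3.689421 eV

Convert to wavelength using E = hc/λ with hc = 1239.84 eV·nm:
λ = hc/E = 1239.84 eV·nm / 3.689421 eV
λ = 336.05 nm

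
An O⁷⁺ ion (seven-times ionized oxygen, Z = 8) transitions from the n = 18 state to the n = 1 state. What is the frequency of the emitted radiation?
2.099e+17 Hz

First, find the transition energy:
E_18 = -13.6057 × 8² / 18² = -2.687546 eV
E_1 = -13.6057 × 8² / 1² = -870.764800 eV
|ΔE| = |E_1 - E_18| = 868.077254 eV

Convert to Joules: E = 868.077254 eV × (1.602177 × 10⁻¹⁹ J/eV) = 1.39081e-16 J

Using E = hf:
f = E/h = 1.39081e-16 J / (6.62607 × 10⁻³⁴ J·s)
f = 2.099e+17 Hz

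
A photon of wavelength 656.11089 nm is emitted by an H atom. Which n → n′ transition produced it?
n = 3 → n = 2

First, find the photon energy from the wavelength (hc = 1239.84 eV·nm):
E = hc/λ = 1239.84 eV·nm / 656.11089 nm = 1.8896806 eV

The energy levels of hydrogen satisfy E_n = -13.6057 / n² eV, so an emission n_i → n_f releases
ΔE = 13.6057 × (1/n_f² − 1/n_i²) eV.

Setting ΔE equal to the photon energy:
1/n_f² − 1/n_i² = 1.8896806 / 13.6057 = 0.13888889

Since 1/n_i² must be positive, we need 1/n_f² > 0.13888889, i.e. n_f ≤ 2. For each allowed n_f, solve n_i = (1/n_f² − 0.13888889)^(−1/2) and check whether it is a whole number:
  n_f = 1: 1/n_i² = 1.00000000 − 0.13888889 = 0.86111111 → n_i = 1.078  (not an integer) ✗
  n_f = 2: 1/n_i² = 0.25000000 − 0.13888889 = 0.11111111 → n_i = 3.000  → integer, n_i = 3 ✓

Only n_f = 2 gives an integer upper level, n_i = 3.

The transition is from n = 3 to n = 2 (emission).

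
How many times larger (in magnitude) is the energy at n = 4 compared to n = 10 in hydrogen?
6.25000

Using E_n = -13.6057 Z² / n² eV with Z = 1:

E_4 = -13.6057 / 4² = -13.6057 / 16 = -0.85035625000 eV
E_10 = -13.6057 / 10² = -13.6057 / 100 = -0.13605700000 eV

The ratio is:
E_4/E_10 = (-0.85035625000) / (-0.13605700000)
E_4/E_10 = (-13.6057/16) / (-13.6057/100)
E_4/E_10 = 100/16
E_4/E_10 = 6.25000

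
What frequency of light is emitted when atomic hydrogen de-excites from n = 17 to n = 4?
1.942e+14 Hz

First, find the transition energy:
E_17 = -13.6057 / 17² = -0.04707855 eV
E_4 = -13.6057 / 4² = -0.85035625 eV
|ΔE| = |E_4 - E_17| = 0.80327770 eV

Convert to Joules: E = 0.80327770 eV × (1.602177 × 10⁻¹⁹ J/eV) = 1.28699e-19 J

Using E = hf:
f = E/h = 1.28699e-19 J / (6.62607 × 10⁻³⁴ J·s)
f = 1.942e+14 Hz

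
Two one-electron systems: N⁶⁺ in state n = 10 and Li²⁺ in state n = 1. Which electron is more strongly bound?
Li²⁺ at n = 1 (E = -122.45 eV)

Using E_n = -13.6057 Z² / n² eV:

N⁶⁺ (Z = 7) at n = 10:
E = -13.6057 × 7² / 10² = -13.6057 × 49 / 100 = -6.66679 eV

Li²⁺ (Z = 3) at n = 1:
E = -13.6057 × 3² / 1² = -13.6057 × 9 / 1 = -122.45130 eV

Since -122.45130 eV < -6.66679 eV,
Li²⁺ at n = 1 is more tightly bound (requires more energy to ionize).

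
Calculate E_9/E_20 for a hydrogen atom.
4.938272

Using E_n = -13.6057 Z² / n² eV with Z = 1:

E_9 = -13.6057 / 9² = -13.6057 / 81 = -0.167971604938 eV
E_20 = -13.6057 / 20² = -13.6057 / 400 = -0.034014250000 eV

The ratio is:
E_9/E_20 = (-0.167971604938) / (-0.034014250000)
E_9/E_20 = (-13.6057/81) / (-13.6057/400)
E_9/E_20 = 400/81
E_9/E_20 = 4.938272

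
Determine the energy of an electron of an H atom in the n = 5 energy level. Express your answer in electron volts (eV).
-0.54423 eV

The energy levels of a hydrogen-like atom are given by:
E_n = -13.6057 eV / n²

For n = 5:
E_5 = -13.6057 eV / 5²
E_5 = -13.6057 eV / 25
E_5 = -0.54423 eV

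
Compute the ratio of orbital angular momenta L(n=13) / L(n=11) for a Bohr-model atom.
1.18

In the Bohr model, L_n = nℏ, so the ratio is purely the ratio of quantum numbers:

L_13/L_11 = 13ℏ / 11ℏ = 13/11 = 1.18

The angular momentum scales linearly with n.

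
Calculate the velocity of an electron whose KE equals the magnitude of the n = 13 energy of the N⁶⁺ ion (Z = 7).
1.178e+06 m/s (or 0.392934% of c)

The binding energy at n = 13 for N⁶⁺ is:
E_13 = -13.6057 × 7²/13² = -3.94484793 eV
|E_13| = 3.94484793 eV

Convert to Joules:
KE = 3.94484793 eV × (1.602177 × 10⁻¹⁹ J/eV) = 6.32034e-19 J

Using KE = ½mv²:
v = √(2·KE/m_e)
v = √(2 × 6.32034e-19 J / 9.10938 × 10⁻³¹ kg)
v = 1.178e+06 m/s

This is approximately 0.392934% the speed of light.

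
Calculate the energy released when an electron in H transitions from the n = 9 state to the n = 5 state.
0.376 eV

The energy levels are E_n = -13.6057 eV / n².

Energy at n = 9: E_9 = -13.6057 / 9² = -0.167972 eV
Energy at n = 5: E_5 = -13.6057 / 5² = -0.544228 eV

For emission (electron falling to lower state), the photon energy is:
E_photon = E_9 - E_5 = |-0.167972 - (-0.544228)|
E_photon = 0.376 eV

This energy is carried away by the emitted photon.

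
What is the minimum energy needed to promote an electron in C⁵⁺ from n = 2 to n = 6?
108.846 eV

The energy levels of a hydrogen-like atom are E_n = -13.6057 Z² eV / n².

Energy at n = 2: E_2 = -13.6057 × 6² / 2² = -122.451300 eV
Energy at n = 6: E_6 = -13.6057 × 6² / 6² = -13.605700 eV

The excitation energy is the difference:
ΔE = E_6 - E_2
ΔE = -13.605700 - (-122.451300)
ΔE = 108.846 eV

Since this is positive, energy must be absorbed (photon absorption).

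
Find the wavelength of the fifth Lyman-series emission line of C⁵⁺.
2.6036 nm

The lines of a series are numbered from the longest wavelength (smallest ΔE) outward; the fifth line is the transition from n = n_f + 5 to n_f.
The Lyman series has all transitions ending at n_f = 1.

For C⁵⁺ (Z = 6), the fifth line (ε-line) is the jump from n = 6 to n = 1:
E_6 = -13.6057 × 6² / 6² = -13.605700 eV
E_1 = -13.6057 × 6² / 1² = -489.805200 eV
ΔE = E_6 - E_1 = 476.199500 eV

λ = hc/E = 1239.84 eV·nm / 476.199500 eV
λ = 2.6036 nm

This is the ε-line of the Lyman series in C⁵⁺.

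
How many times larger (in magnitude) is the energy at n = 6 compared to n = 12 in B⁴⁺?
4.0000

Using E_n = -13.6057 Z² / n² eV with Z = 5:

E_6 = -13.6057 × 5² / 6² = -340.1425 / 36 = -9.4484027778 eV
E_12 = -13.6057 × 5² / 12² = -340.1425 / 144 = -2.3621006944 eV

The ratio is:
E_6/E_12 = (-9.4484027778) / (-2.3621006944)
E_6/E_12 = (-340.1425/36) / (-340.1425/144)
E_6/E_12 = 144/36
E_6/E_12 = 4.0000
(Note: the Z² factors cancel in the ratio.)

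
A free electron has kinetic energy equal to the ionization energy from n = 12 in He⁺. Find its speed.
3.64615e+05 m/s (or 0.12% of c)

The binding energy at n = 12 for He⁺ is:
E_12 = -13.6057 × 2²/12² = -0.377936111 eV
|E_12| = 0.377936111 eV

Convert to Joules:
KE = 0.377936111 eV × (1.602177 × 10⁻¹⁹ J/eV) = 6.0552054e-20 J

Using KE = ½mv²:
v = √(2·KE/m_e)
v = √(2 × 6.0552054e-20 J / 9.10938 × 10⁻³¹ kg)
v = 3.64615e+05 m/s

This is approximately 0.12% the speed of light.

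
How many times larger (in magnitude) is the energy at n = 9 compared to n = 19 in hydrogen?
4.456790

Using E_n = -13.6057 Z² / n² eV with Z = 1:

E_9 = -13.6057 / 9² = -13.6057 / 81 = -0.167971604938 eV
E_19 = -13.6057 / 19² = -13.6057 / 361 = -0.037688919668 eV

The ratio is:
E_9/E_19 = (-0.167971604938) / (-0.037688919668)
E_9/E_19 = (-13.6057/81) / (-13.6057/361)
E_9/E_19 = 361/81
E_9/E_19 = 4.456790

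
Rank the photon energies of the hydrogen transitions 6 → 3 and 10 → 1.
10 → 1

Calculate the energy for each transition:

Transition 6 → 3:
ΔE₁ = |E_3 - E_6| = |-13.6057/3² - (-13.6057/6²)|
ΔE₁ = |-1.511744444 - (-0.377936111)| = 1.133808 eV

Transition 10 → 1:
ΔE₂ = |E_1 - E_10| = |-13.6057/1² - (-13.6057/10²)|
ΔE₂ = |-13.605700000 - (-0.136057000)| = 13.469643 eV

Since 13.469643 eV > 1.133808 eV, the transition 10 → 1 emits the more energetic photon.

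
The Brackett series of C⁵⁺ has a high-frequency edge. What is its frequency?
7.402e+15 Hz

The series limit corresponds to the transition from n = ∞ to n = 4.
This is the highest energy (shortest wavelength) transition in the Brackett series.

E_∞ = 0 eV
E_4 = -13.6057 × 6² / 4² = -30.61282500 eV

Energy at series limit:
ΔE = E_∞ - E_4 = 0 - (-30.61282500) = 30.61282500 eV
E = 30.61282500 eV × (1.602177 × 10⁻¹⁹ J/eV) = 4.90472e-18 J
f = E/h = 4.90472e-18 J / (6.62607 × 10⁻³⁴ J·s) = 7.402e+15 Hz

This energy equals the ionization energy from the n = 4 state of C⁵⁺.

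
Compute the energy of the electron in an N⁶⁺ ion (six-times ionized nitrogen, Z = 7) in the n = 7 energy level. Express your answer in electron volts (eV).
-13.606 eV

The energy levels of a hydrogen-like atom are given by:
E_n = -13.6057 Z² / n² eV  (with Z = 7 for N⁶⁺)

For n = 7:
E_7 = -13.6057 × 7² / 7²
E_7 = -13.6057 × 49 / 49
E_7 = -13.606 eV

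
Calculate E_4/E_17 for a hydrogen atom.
18.0625

Using E_n = -13.6057 Z² / n² eV with Z = 1:

E_4 = -13.6057 / 4² = -13.6057 / 16 = -0.85035625 eV
E_17 = -13.6057 / 17² = -13.6057 / 289 = -0.04707855 eV

The ratio is:
E_4/E_17 = (-0.85035625) / (-0.04707855)
E_4/E_17 = (-13.6057/16) / (-13.6057/289)
E_4/E_17 = 289/16
E_4/E_17 = 18.0625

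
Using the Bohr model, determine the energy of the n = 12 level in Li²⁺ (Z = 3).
-0.85036 eV

For hydrogen-like ions, the energy levels scale with Z²:
E_n = -13.6057 Z² / n² eV

For Li²⁺ (Z = 3) at n = 12:
E_12 = -13.6057 × 3² / 12²
E_12 = -13.6057 × 9 / 144
E_12 = -122.4513 / 144
E_12 = -0.85036 eV

The energy is 9 times more negative than hydrogen at the same n due to the stronger nuclear charge.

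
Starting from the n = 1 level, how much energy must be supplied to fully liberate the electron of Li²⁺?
122.45130 eV

The ionization energy is the energy needed to remove the electron completely (n → ∞).

For a hydrogen-like ion with Z = 3, E_n = -13.6057 Z² / n² eV.

At n = 1: E_1 = -13.6057 × 3² / 1² = -122.45130000 eV
At n = ∞: E_∞ = 0 eV

Ionization energy = E_∞ - E_1 = 0 - (-122.45130000) = 122.45130000 eV
Ionization energy ≈ 122.45130 eV

This is also called the binding energy of the electron in state n = 1.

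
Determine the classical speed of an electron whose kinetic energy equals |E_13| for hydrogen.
1.6828e+05 m/s (or 0.05613% of c)

The binding energy at n = 13 for hydrogen is:
E_13 = -13.6057/13² = -0.080507101 eV
|E_13| = 0.080507101 eV

Convert to Joules:
KE = 0.080507101 eV × (1.602177 × 10⁻¹⁹ J/eV) = 1.289866e-20 J

Using KE = ½mv²:
v = √(2·KE/m_e)
v = √(2 × 1.289866e-20 J / 9.10938 × 10⁻³¹ kg)
v = 1.6828e+05 m/s

This is approximately 0.05613% the speed of light.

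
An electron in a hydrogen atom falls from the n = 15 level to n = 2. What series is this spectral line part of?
Balmer series

The spectral series in hydrogen are named based on the final (lower) energy level:
- Lyman series: n_final = 1 (ultraviolet)
- Balmer series: n_final = 2 (visible/near-UV)
- Paschen series: n_final = 3 (infrared)
- Brackett series: n_final = 4 (infrared)
- Pfund series: n_final = 5 (far infrared)

Since this transition ends at n = 2, it belongs to the Balmer series.

For reference, this 15 → 2 line has photon energy
ΔE = 13.6057 eV × (1/2² - 1/15²) = 3.34095522 eV,
corresponding to wavelength λ = hc/ΔE = 1239.84 eV·nm / 3.34095522 eV = 371.1034 nm in the visible/near-UV region.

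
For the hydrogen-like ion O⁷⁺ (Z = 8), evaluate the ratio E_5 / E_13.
6.7600

Using E_n = -13.6057 Z² / n² eV with Z = 8:

E_5 = -13.6057 × 8² / 5² = -870.7648 / 25 = -34.8305920000 eV
E_13 = -13.6057 × 8² / 13² = -870.7648 / 169 = -5.1524544379 eV

The ratio is:
E_5/E_13 = (-34.8305920000) / (-5.1524544379)
E_5/E_13 = (-870.7648/25) / (-870.7648/169)
E_5/E_13 = 169/25
E_5/E_13 = 6.7600
(Note: the Z² factors cancel in the ratio.)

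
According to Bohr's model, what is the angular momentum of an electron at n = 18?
1.898e-33 J·s (or 18ℏ)

In the Bohr model, angular momentum is quantized:
L = nℏ

where ℏ = h/(2π) = 1.05457e-34 J·s

For n = 18:
L = 18 × 1.05457e-34 J·s
L = 1.898e-33 J·s

This can also be written as L = 18ℏ.
The angular momentum is an integer multiple of the reduced Planck constant.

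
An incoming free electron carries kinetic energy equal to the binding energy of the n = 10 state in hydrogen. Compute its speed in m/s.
2.1877e+05 m/s (or 0.072974% of c)

The binding energy at n = 10 for hydrogen is:
E_10 = -13.6057/10² = -0.13605700 eV
|E_10| = 0.13605700 eV

Convert to Joules:
KE = 0.13605700 eV × (1.602177 × 10⁻¹⁹ J/eV) = 2.179874e-20 J

Using KE = ½mv²:
v = √(2·KE/m_e)
v = √(2 × 2.179874e-20 J / 9.10938 × 10⁻³¹ kg)
v = 2.1877e+05 m/s

This is approximately 0.072974% the speed of light.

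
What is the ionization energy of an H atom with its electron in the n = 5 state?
0.544228 eV

The ionization energy is the energy needed to remove the electron completely (n → ∞).

For hydrogen, E_n = -13.6057 eV / n².

At n = 5: E_5 = -13.6057 / 5² = -0.544228000 eV
At n = ∞: E_∞ = 0 eV

Ionization energy = E_∞ - E_5 = 0 - (-0.544228000) = 0.544228000 eV
Ionization energy ≈ 0.544228 eV

This is also called the binding energy of the electron in state n = 5.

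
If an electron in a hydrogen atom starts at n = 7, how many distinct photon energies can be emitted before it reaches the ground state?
21

The electron can occupy levels n = 1, 2, ..., 7 during de-excitation — that is m = 7 - 1 + 1 = 7 distinct levels.

The number of distinct spectral lines equals the number of ways to choose 2 of these m levels (each pair gives one possible emission transition):

Number of lines = m(m-1)/2 = 7×6/2 = 21

These correspond to all possible transitions between the 7 levels:
7 → 6, 7 → 5, 7 → 4, 7 → 3, 7 → 2, 7 → 1, 6 → 5, 6 → 4...

Each transition produces a photon with a unique energy (and thus wavelength). This count does not depend on Z.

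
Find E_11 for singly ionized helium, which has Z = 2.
-0.450 eV

For hydrogen-like ions, the energy levels scale with Z²:
E_n = -13.6057 Z² / n² eV

For He⁺ (Z = 2) at n = 11:
E_11 = -13.6057 × 2² / 11²
E_11 = -13.6057 × 4 / 121
E_11 = -54.4228 / 121
E_11 = -0.450 eV

The energy is 4 times more negative than hydrogen at the same n due to the stronger nuclear charge.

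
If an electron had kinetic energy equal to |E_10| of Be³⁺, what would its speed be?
8.75e+05 m/s (or 0.29189% of c)

The binding energy at n = 10 for Be³⁺ is:
E_10 = -13.6057 × 4²/10² = -2.1769120 eV
|E_10| = 2.1769120 eV

Convert to Joules:
KE = 2.1769120 eV × (1.602177 × 10⁻¹⁹ J/eV) = 3.4878e-19 J

Using KE = ½mv²:
v = √(2·KE/m_e)
v = √(2 × 3.4878e-19 J / 9.10938 × 10⁻³¹ kg)
v = 8.75e+05 m/s

This is approximately 0.29189% the speed of light.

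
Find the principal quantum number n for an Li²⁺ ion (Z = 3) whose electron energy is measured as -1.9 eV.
n = 8

The exact energy levels follow E_n = -13.6057 Z² / n² eV with Z = 3.

The measured value (-1.9 eV) is reported to only 2 significant figures, so we must test candidate n values and see which one matches to that precision.

Candidate energies:
  n = 6:  E = -13.6057 × 3² / 6² = -3.40143 eV
  n = 7:  E = -13.6057 × 3² / 7² = -2.49901 eV
  n = 8:  E = -13.6057 × 3² / 8² = -1.91330 eV  ← matches
  n = 9:  E = -13.6057 × 3² / 9² = -1.51174 eV
  n = 10:  E = -13.6057 × 3² / 10² = -1.22451 eV

Checking against the measurement of -1.9 eV (2 sig figs), only n = 8 agrees:
E_8 = -1.91330 eV, which rounds to -1.9 eV ✓

Therefore n = 8.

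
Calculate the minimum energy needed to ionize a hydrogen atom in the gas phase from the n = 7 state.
0.28 eV

The ionization energy is the energy needed to remove the electron completely (n → ∞).

For hydrogen, E_n = -13.6057 eV / n².

At n = 7: E_7 = -13.6057 / 7² = -0.27767 eV
At n = ∞: E_∞ = 0 eV

Ionization energy = E_∞ - E_7 = 0 - (-0.27767) = 0.27767 eV
Ionization energy ≈ 0.28 eV

This is also called the binding energy of the electron in state n = 7.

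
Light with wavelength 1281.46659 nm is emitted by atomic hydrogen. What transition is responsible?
n = 5 → n = 3

First, find the photon energy from the wavelength (hc = 1239.84 eV·nm):
E = hc/λ = 1239.84 eV·nm / 1281.46659 nm = 0.96751645 eV

The energy levels of hydrogen satisfy E_n = -13.6057 / n² eV, so an emission n_i → n_f releases
ΔE = 13.6057 × (1/n_f² − 1/n_i²) eV.

Setting ΔE equal to the photon energy:
1/n_f² − 1/n_i² = 0.96751645 / 13.6057 = 0.071111112

Since 1/n_i² must be positive, we need 1/n_f² > 0.071111112, i.e. n_f ≤ 3. For each allowed n_f, solve n_i = (1/n_f² − 0.071111112)^(−1/2) and check whether it is a whole number:
  n_f = 1: 1/n_i² = 1.000000000 − 0.071111112 = 0.928888888 → n_i = 1.038  (not an integer) ✗
  n_f = 2: 1/n_i² = 0.250000000 − 0.071111112 = 0.178888888 → n_i = 2.364  (not an integer) ✗
  n_f = 3: 1/n_i² = 0.111111111 − 0.071111112 = 0.039999999 → n_i = 5.000  → integer, n_i = 5 ✓

Only n_f = 3 gives an integer upper level, n_i = 5.

The transition is from n = 5 to n = 3 (emission).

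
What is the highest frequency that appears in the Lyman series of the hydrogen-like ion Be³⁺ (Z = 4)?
5.26e+16 Hz

The series limit corresponds to the transition from n = ∞ to n = 1.
This is the highest energy (shortest wavelength) transition in the Lyman series.

E_∞ = 0 eV
E_1 = -13.6057 × 4² / 1² = -217.691200 eV

Energy at series limit:
ΔE = E_∞ - E_1 = 0 - (-217.691200) = 217.691200 eV
E = 217.691200 eV × (1.602177 × 10⁻¹⁹ J/eV) = 3.4878e-17 J
f = E/h = 3.4878e-17 J / (6.62607 × 10⁻³⁴ J·s) = 5.26e+16 Hz

This energy equals the ionization energy from the n = 1 state of Be³⁺.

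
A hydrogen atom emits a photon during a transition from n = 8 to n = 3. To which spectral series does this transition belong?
Paschen series

The spectral series in hydrogen are named based on the final (lower) energy level:
- Lyman series: n_final = 1 (ultraviolet)
- Balmer series: n_final = 2 (visible/near-UV)
- Paschen series: n_final = 3 (infrared)
- Brackett series: n_final = 4 (infrared)
- Pfund series: n_final = 5 (far infrared)

Since this transition ends at n = 3, it belongs to the Paschen series.

For reference, this 8 → 3 line has photon energy
ΔE = 13.6057 eV × (1/3² - 1/8²) = 1.29915538 eV,
corresponding to wavelength λ = hc/ΔE = 1239.84 eV·nm / 1.29915538 eV = 954.3431 nm in the infrared region.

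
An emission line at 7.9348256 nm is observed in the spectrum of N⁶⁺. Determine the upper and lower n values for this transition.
n = 8 → n = 2

First, find the photon energy from the wavelength (hc = 1239.84 eV·nm):
E = hc/λ = 1239.84 eV·nm / 7.9348256 nm = 156.25296 eV

The energy levels of N⁶⁺ satisfy E_n = -13.6057 × 7² / n² eV, so an emission n_i → n_f releases
ΔE = 13.6057 × 7² × (1/n_f² − 1/n_i²) eV.

Setting ΔE equal to the photon energy:
1/n_f² − 1/n_i² = 156.25296 / (13.6057 × 7²) = 0.23437500

Since 1/n_i² must be positive, we need 1/n_f² > 0.23437500, i.e. n_f ≤ 2. For each allowed n_f, solve n_i = (1/n_f² − 0.23437500)^(−1/2) and check whether it is a whole number:
  n_f = 1: 1/n_i² = 1.00000000 − 0.23437500 = 0.76562500 → n_i = 1.143  (not an integer) ✗
  n_f = 2: 1/n_i² = 0.25000000 − 0.23437500 = 0.01562500 → n_i = 8.000  → integer, n_i = 8 ✓

Only n_f = 2 gives an integer upper level, n_i = 8.

The transition is from n = 8 to n = 2 (emission).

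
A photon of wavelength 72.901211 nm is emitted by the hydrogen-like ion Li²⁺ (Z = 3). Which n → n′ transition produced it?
n = 3 → n = 2

First, find the photon energy from the wavelength (hc = 1239.84 eV·nm):
E = hc/λ = 1239.84 eV·nm / 72.901211 nm = 17.007125 eV

The energy levels of Li²⁺ satisfy E_n = -13.6057 × 3² / n² eV, so an emission n_i → n_f releases
ΔE = 13.6057 × 3² × (1/n_f² − 1/n_i²) eV.

Setting ΔE equal to the photon energy:
1/n_f² − 1/n_i² = 17.007125 / (13.6057 × 3²) = 0.13888889

Since 1/n_i² must be positive, we need 1/n_f² > 0.13888889, i.e. n_f ≤ 2. For each allowed n_f, solve n_i = (1/n_f² − 0.13888889)^(−1/2) and check whether it is a whole number:
  n_f = 1: 1/n_i² = 1.00000000 − 0.13888889 = 0.86111111 → n_i = 1.078  (not an integer) ✗
  n_f = 2: 1/n_i² = 0.25000000 − 0.13888889 = 0.11111111 → n_i = 3.000  → integer, n_i = 3 ✓

Only n_f = 2 gives an integer upper level, n_i = 3.

The transition is from n = 3 to n = 2 (emission).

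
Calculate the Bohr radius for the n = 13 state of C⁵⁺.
1.4905 nm (or 14.9052 Å)

The Bohr radius formula is:
r_n = n² a₀ / Z

where a₀ = 0.0529177 nm is the Bohr radius.

For C⁵⁺ (Z = 6) at n = 13:
r_13 = 13² × 0.0529177 nm / 6
r_13 = 169 × 0.0529177 nm / 6
r_13 = 8.94309 nm / 6
r_13 = 1.4905 nm

The electron orbits at approximately 1.4905 nm from the nucleus.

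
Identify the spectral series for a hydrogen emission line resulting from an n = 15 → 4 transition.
Brackett series

The spectral series in hydrogen are named based on the final (lower) energy level:
- Lyman series: n_final = 1 (ultraviolet)
- Balmer series: n_final = 2 (visible/near-UV)
- Paschen series: n_final = 3 (infrared)
- Brackett series: n_final = 4 (infrared)
- Pfund series: n_final = 5 (far infrared)

Since this transition ends at n = 4, it belongs to the Brackett series.

For reference, this 15 → 4 line has photon energy
ΔE = 13.6057 eV × (1/4² - 1/15²) = 0.789886472 eV,
corresponding to wavelength λ = hc/ΔE = 1239.84 eV·nm / 0.789886472 eV = 1569.643 nm in the infrared region.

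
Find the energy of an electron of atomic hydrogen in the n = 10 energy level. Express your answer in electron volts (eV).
-0.14 eV

The energy levels of a hydrogen-like atom are given by:
E_n = -13.6057 eV / n²

For n = 10:
E_10 = -13.6057 eV / 10²
E_10 = -13.6057 eV / 100
E_10 = -0.14 eV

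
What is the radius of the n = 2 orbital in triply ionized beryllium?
0.0529 nm (or 0.5292 Å)

The Bohr radius formula is:
r_n = n² a₀ / Z

where a₀ = 0.0529177 nm is the Bohr radius.

For Be³⁺ (Z = 4) at n = 2:
r_2 = 2² × 0.0529177 nm / 4
r_2 = 4 × 0.0529177 nm / 4
r_2 = 0.21167 nm / 4
r_2 = 0.0529 nm

The electron orbits at approximately 0.0529 nm from the nucleus.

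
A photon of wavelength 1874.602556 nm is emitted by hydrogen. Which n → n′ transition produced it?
n = 4 → n = 3

First, find the photon energy from the wavelength (hc = 1239.84 eV·nm):
E = hc/λ = 1239.84 eV·nm / 1874.602556 nm = 0.66138819 eV

The energy levels of hydrogen satisfy E_n = -13.6057 / n² eV, so an emission n_i → n_f releases
ΔE = 13.6057 × (1/n_f² − 1/n_i²) eV.

Setting ΔE equal to the photon energy:
1/n_f² − 1/n_i² = 0.66138819 / 13.6057 = 0.048611111

Since 1/n_i² must be positive, we need 1/n_f² > 0.048611111, i.e. n_f ≤ 4. For each allowed n_f, solve n_i = (1/n_f² − 0.048611111)^(−1/2) and check whether it is a whole number:
  n_f = 1: 1/n_i² = 1.000000000 − 0.048611111 = 0.951388889 → n_i = 1.025  (not an integer) ✗
  n_f = 2: 1/n_i² = 0.250000000 − 0.048611111 = 0.201388889 → n_i = 2.228  (not an integer) ✗
  n_f = 3: 1/n_i² = 0.111111111 − 0.048611111 = 0.062500000 → n_i = 4.000  → integer, n_i = 4 ✓
  n_f = 4: 1/n_i² = 0.062500000 − 0.048611111 = 0.013888889 → n_i = 8.485  (not an integer) ✗

Only n_f = 3 gives an integer upper level, n_i = 4.

The transition is from n = 4 to n = 3 (emission).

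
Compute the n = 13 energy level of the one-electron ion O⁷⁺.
-5.1525 eV

For hydrogen-like ions, the energy levels scale with Z²:
E_n = -13.6057 Z² / n² eV

For O⁷⁺ (Z = 8) at n = 13:
E_13 = -13.6057 × 8² / 13²
E_13 = -13.6057 × 64 / 169
E_13 = -870.7648 / 169
E_13 = -5.1525 eV

The energy is 64 times more negative than hydrogen at the same n due to the stronger nuclear charge.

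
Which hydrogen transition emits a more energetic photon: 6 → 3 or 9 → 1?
9 → 1

Calculate the energy for each transition:

Transition 6 → 3:
ΔE₁ = |E_3 - E_6| = |-13.6057/3² - (-13.6057/6²)|
ΔE₁ = |-1.51174444 - (-0.37793611)| = 1.13381 eV

Transition 9 → 1:
ΔE₂ = |E_1 - E_9| = |-13.6057/1² - (-13.6057/9²)|
ΔE₂ = |-13.60570000 - (-0.16797160)| = 13.43773 eV

Since 13.43773 eV > 1.13381 eV, the transition 9 → 1 emits the more energetic photon.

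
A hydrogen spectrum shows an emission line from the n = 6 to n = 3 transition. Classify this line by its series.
Paschen series

The spectral series in hydrogen are named based on the final (lower) energy level:
- Lyman series: n_final = 1 (ultraviolet)
- Balmer series: n_final = 2 (visible/near-UV)
- Paschen series: n_final = 3 (infrared)
- Brackett series: n_final = 4 (infrared)
- Pfund series: n_final = 5 (far infrared)

Since this transition ends at n = 3, it belongs to the Paschen series.

For reference, this 6 → 3 line has photon energy
ΔE = 13.6057 eV × (1/3² - 1/6²) = 1.133808333 eV,
corresponding to wavelength λ = hc/ΔE = 1239.84 eV·nm / 1.133808333 eV = 1093.5182 nm in the infrared region.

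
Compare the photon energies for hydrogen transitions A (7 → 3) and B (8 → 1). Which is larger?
8 → 1

Calculate the energy for each transition:

Transition 7 → 3:
ΔE₁ = |E_3 - E_7| = |-13.6057/3² - (-13.6057/7²)|
ΔE₁ = |-1.5117444444 - (-0.2776673469)| = 1.2340771 eV

Transition 8 → 1:
ΔE₂ = |E_1 - E_8| = |-13.6057/1² - (-13.6057/8²)|
ΔE₂ = |-13.6057000000 - (-0.2125890625)| = 13.3931109 eV

Since 13.3931109 eV > 1.2340771 eV, the transition 8 → 1 emits the more energetic photon.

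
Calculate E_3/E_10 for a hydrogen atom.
11.111

Using E_n = -13.6057 Z² / n² eV with Z = 1:

E_3 = -13.6057 / 3² = -13.6057 / 9 = -1.511744444 eV
E_10 = -13.6057 / 10² = -13.6057 / 100 = -0.136057000 eV

The ratio is:
E_3/E_10 = (-1.511744444) / (-0.136057000)
E_3/E_10 = (-13.6057/9) / (-13.6057/100)
E_3/E_10 = 100/9
E_3/E_10 = 11.111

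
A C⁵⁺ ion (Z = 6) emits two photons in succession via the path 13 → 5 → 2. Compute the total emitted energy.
119.55 eV

The energy levels of C⁵⁺ are E_n = -13.6057 × 6² / n² eV.

First transition (13 → 5):
ΔE₁ = |E_5 - E_13|
ΔE₁ = |-19.59220800 - (-2.89825562)| = 16.69395 eV

Second transition (5 → 2):
ΔE₂ = |E_2 - E_5|
ΔE₂ = |-122.45130000 - (-19.59220800)| = 102.85909 eV

Total energy released:
E_total = ΔE₁ + ΔE₂ = 16.69395 + 102.85909 = 119.55 eV

Note: This equals the direct transition 13 → 2: 119.55 eV ✓
Energy is conserved regardless of the path taken.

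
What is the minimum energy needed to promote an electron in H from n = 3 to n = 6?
1.134 eV

The energy levels of a hydrogen-like atom are E_n = -13.6057 eV / n².

Energy at n = 3: E_3 = -13.6057 / 3² = -1.511744 eV
Energy at n = 6: E_6 = -13.6057 / 6² = -0.377936 eV

The excitation energy is the difference:
ΔE = E_6 - E_3
ΔE = -0.377936 - (-1.511744)
ΔE = 1.134 eV

Since this is positive, energy must be absorbed (photon absorption).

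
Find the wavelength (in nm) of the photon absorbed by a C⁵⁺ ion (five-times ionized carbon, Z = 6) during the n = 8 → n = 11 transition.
343.900 nm

First, find the transition energy using E_n = -13.6057 Z² / n² eV:
E_8 = -13.6057 × 6² / 8² = -7.6532063 eV
E_11 = -13.6057 × 6² / 11² = -4.0479769 eV

Photon energy: |ΔE| = |E_11 - E_8| = 3.6052294 eV

Convert to wavelength using E = hc/λ with hc = 1239.84 eV·nm:
λ = hc/E = 1239.84 eV·nm / 3.6052294 eV
λ = 343.900 nm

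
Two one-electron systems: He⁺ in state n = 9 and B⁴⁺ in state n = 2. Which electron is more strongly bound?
B⁴⁺ at n = 2 (E = -85.036 eV)

Using E_n = -13.6057 Z² / n² eV:

He⁺ (Z = 2) at n = 9:
E = -13.6057 × 2² / 9² = -13.6057 × 4 / 81 = -0.671886 eV

B⁴⁺ (Z = 5) at n = 2:
E = -13.6057 × 5² / 2² = -13.6057 × 25 / 4 = -85.035625 eV

Since -85.035625 eV < -0.671886 eV,
B⁴⁺ at n = 2 is more tightly bound (requires more energy to ionize).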